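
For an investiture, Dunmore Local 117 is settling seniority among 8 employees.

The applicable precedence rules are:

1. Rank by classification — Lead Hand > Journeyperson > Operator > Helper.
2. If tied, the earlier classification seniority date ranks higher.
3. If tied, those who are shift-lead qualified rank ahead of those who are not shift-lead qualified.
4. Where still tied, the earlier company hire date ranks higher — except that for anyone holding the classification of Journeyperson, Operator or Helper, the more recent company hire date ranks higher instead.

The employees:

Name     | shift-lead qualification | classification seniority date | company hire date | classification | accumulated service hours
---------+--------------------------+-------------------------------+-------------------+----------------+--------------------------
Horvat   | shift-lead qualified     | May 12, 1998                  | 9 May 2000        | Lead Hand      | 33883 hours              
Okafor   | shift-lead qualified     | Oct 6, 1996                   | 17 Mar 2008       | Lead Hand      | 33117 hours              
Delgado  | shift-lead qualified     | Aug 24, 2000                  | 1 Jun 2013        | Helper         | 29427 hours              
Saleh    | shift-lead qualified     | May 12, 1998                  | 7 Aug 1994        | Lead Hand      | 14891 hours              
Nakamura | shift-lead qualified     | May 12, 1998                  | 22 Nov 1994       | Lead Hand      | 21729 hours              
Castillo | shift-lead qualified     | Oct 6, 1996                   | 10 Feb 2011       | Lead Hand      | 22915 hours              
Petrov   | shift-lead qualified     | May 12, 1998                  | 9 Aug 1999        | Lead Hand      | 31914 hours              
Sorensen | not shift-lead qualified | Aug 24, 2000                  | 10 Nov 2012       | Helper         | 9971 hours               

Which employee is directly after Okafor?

By classification: Okafor, Castillo, Saleh, Nakamura, Petrov and Horvat (Lead Hand); then Delgado and Sorensen (Helper).
Among Okafor, Castillo, Saleh, Nakamura, Petrov and Horvat, by classification seniority date (earlier first): Okafor and Castillo (Oct 6, 1996) before Saleh, Nakamura, Petrov and Horvat (May 12, 1998).
Okafor and Castillo are each shift-lead qualified, so the next rule applies.
Among Okafor and Castillo, by company hire date (earlier first): Okafor (17 Mar 2008) before Castillo (10 Feb 2011).
Saleh, Nakamura, Petrov and Horvat are each shift-lead qualified, so the next rule applies.
Among Saleh, Nakamura, Petrov and Horvat, by company hire date (earlier first): Saleh (7 Aug 1994) before Nakamura (22 Nov 1994) before Petrov (9 Aug 1999) before Horvat (9 May 2000).
Delgado and Sorensen both have classification seniority date Aug 24, 2000, so the next rule applies.
Among Delgado and Sorensen, shift-lead qualified before not shift-lead qualified: Delgado (shift-lead qualified) before Sorensen (not shift-lead qualified).
Order: Okafor, Castillo, Saleh, Nakamura, Petrov, Horvat, Delgado, Sorensen.

Castillo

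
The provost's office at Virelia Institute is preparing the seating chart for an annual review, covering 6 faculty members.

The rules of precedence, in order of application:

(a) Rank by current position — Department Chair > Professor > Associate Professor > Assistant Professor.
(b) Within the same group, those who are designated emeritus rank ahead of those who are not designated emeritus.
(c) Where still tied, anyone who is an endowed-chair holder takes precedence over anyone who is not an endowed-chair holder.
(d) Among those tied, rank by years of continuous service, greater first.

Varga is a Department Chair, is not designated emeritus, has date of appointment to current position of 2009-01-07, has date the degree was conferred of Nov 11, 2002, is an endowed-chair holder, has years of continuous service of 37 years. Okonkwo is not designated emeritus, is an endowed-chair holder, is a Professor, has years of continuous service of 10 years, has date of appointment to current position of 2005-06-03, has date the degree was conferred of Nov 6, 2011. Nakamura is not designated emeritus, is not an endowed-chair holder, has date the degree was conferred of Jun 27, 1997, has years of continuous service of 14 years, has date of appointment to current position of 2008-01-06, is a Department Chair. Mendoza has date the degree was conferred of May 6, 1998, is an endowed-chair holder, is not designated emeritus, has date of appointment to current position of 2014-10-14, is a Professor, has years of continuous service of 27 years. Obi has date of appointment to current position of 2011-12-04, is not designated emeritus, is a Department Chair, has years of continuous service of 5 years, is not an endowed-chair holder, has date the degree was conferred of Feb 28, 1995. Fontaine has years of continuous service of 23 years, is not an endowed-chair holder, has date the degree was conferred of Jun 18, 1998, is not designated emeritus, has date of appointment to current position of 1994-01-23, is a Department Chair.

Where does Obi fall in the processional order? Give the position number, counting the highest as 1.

By current position: Varga, Fontaine, Nakamura and Obi (Department Chair); then Mendoza and Okonkwo (Professor).
Varga, Fontaine, Nakamura and Obi are each not designated emeritus, so the next rule applies.
Among Varga, Fontaine, Nakamura and Obi, an endowed-chair holder before not an endowed-chair holder: Varga (an endowed-chair holder) before Fontaine, Nakamura and Obi (not an endowed-chair holder).
Among Fontaine, Nakamura and Obi, by years of continuous service (higher first): Fontaine (23 years) before Nakamura (14 years) before Obi (5 years).
Mendoza and Okonkwo are each not designated emeritus, so the next rule applies.
Mendoza and Okonkwo are each an endowed-chair holder, so the next rule applies.
Among Mendoza and Okonkwo, by years of continuous service (higher first): Mendoza (27 years) before Okonkwo (10 years).
Order: Varga, Fontaine, Nakamura, Obi, Mendoza, Okonkwo. So position 4.

4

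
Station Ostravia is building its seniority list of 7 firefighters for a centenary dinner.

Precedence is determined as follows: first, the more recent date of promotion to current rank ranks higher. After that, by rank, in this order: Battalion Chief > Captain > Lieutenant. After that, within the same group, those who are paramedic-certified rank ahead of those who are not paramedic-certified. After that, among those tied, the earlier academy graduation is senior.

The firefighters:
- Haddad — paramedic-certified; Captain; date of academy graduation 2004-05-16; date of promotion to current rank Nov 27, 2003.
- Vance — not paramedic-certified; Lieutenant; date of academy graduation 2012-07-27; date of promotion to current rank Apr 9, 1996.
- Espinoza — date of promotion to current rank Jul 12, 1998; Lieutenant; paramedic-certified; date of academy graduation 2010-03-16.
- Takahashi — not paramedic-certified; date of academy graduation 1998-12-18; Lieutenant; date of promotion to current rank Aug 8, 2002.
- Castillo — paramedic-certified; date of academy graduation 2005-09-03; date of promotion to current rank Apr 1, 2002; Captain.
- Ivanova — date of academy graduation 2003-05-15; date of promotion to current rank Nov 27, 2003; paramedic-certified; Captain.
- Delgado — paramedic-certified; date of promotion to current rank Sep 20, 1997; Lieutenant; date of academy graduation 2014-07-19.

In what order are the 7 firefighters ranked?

By date of promotion to current rank (later first): Ivanova and Haddad (both Nov 27, 2003); then Takahashi (Aug 8, 2002); then Castillo (Apr 1, 2002); then Espinoza (Jul 12, 1998); then Delgado (Sep 20, 1997); then Vance (Apr 9, 1996).
Ivanova and Haddad are each Captain, so the next rule applies.
Ivanova and Haddad are each paramedic-certified, so the next rule applies.
Among Ivanova and Haddad, by date of academy graduation (earlier first): Ivanova (2003-05-15) before Haddad (2004-05-16).
Full order: Ivanova, Haddad, Takahashi, Castillo, Espinoza, Delgado, Vance.

Ivanova, Haddad, Takahashi, Castillo, Espinoza, Delgado, Vance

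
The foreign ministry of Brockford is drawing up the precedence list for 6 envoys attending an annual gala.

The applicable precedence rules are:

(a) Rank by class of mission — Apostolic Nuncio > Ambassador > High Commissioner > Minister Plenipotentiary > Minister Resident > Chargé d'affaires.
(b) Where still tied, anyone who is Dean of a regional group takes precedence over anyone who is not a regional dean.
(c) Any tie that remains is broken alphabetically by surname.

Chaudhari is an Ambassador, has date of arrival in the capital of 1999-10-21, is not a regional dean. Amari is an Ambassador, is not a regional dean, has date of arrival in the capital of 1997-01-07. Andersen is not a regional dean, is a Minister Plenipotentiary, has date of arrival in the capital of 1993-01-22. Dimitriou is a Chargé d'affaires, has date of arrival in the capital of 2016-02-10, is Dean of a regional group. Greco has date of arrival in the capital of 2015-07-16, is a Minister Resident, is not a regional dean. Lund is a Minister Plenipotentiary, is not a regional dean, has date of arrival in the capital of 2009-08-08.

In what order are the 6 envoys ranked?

Amari, Chaudhari, Andersen, Lund, Greco, Dimitriou

By class of mission: Amari and Chaudhari (Ambassador); then Andersen and Lund (Minister Plenipotentiary); then Greco (Minister Resident); then Dimitriou (Chargé d'affaires).
Amari and Chaudhari are each not a regional dean, so the next rule applies.
Among Amari and Chaudhari, alphabetically by surname: Amari before Chaudhari.
Andersen and Lund are each not a regional dean, so the next rule applies.
Among Andersen and Lund, alphabetically by surname: Andersen before Lund.
Full order: Amari, Chaudhari, Andersen, Lund, Greco, Dimitriou.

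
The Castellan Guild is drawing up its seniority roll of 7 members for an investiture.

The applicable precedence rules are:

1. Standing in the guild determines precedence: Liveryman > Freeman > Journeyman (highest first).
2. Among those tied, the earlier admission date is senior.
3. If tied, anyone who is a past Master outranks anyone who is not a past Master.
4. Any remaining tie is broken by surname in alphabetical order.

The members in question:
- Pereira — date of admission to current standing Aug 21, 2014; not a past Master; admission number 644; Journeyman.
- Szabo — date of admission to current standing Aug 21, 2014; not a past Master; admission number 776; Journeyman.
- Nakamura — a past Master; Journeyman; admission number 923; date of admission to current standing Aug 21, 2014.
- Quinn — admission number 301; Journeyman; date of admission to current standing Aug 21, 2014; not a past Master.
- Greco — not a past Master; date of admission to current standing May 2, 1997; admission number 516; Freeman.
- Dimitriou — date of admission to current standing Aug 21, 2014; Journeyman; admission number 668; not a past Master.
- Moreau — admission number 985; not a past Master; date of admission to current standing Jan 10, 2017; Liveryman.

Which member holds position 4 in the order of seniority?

Dimitriou

By standing in the guild: Moreau (Liveryman); then Greco (Freeman); then Nakamura, Dimitriou, Pereira, Quinn and Szabo (Journeyman).
Nakamura, Dimitriou, Pereira, Quinn and Szabo all have date of admission to current standing Aug 21, 2014, so the next rule applies.
Among Nakamura, Dimitriou, Pereira, Quinn and Szabo, a past Master before not a past Master: Nakamura (a past Master) before Dimitriou, Pereira, Quinn and Szabo (not a past Master).
Among Dimitriou, Pereira, Quinn and Szabo, alphabetically by surname: Dimitriou before Pereira before Quinn before Szabo.
Order: Moreau, Greco, Nakamura, Dimitriou, Pereira, Quinn, Szabo.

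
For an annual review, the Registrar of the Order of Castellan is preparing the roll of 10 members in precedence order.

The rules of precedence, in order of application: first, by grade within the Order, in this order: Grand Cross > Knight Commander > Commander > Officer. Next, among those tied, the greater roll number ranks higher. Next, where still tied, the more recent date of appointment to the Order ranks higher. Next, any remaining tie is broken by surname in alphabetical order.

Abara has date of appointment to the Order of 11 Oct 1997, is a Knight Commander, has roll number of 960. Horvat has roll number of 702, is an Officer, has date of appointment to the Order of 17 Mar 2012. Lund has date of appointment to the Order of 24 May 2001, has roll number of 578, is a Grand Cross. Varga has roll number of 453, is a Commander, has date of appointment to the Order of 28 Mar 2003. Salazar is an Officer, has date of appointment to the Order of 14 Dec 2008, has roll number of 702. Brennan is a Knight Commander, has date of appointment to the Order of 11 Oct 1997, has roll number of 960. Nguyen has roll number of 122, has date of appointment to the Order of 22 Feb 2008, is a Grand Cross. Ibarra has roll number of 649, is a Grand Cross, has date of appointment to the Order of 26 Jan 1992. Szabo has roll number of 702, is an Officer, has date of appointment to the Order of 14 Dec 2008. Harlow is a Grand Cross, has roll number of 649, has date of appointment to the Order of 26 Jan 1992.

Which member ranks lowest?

Szabo

By grade within the Order: Harlow, Ibarra, Lund and Nguyen (Grand Cross); then Abara and Brennan (Knight Commander); then Varga (Commander); then Horvat, Salazar and Szabo (Officer).
Among Harlow, Ibarra, Lund and Nguyen, by roll number (higher first): Harlow and Ibarra (649) before Lund (578) before Nguyen (122).
Harlow and Ibarra both have date of appointment to the Order 26 Jan 1992, so the next rule applies.
Among Harlow and Ibarra, alphabetically by surname: Harlow before Ibarra.
Abara and Brennan both have roll number 960, so the next rule applies.
Abara and Brennan both have date of appointment to the Order 11 Oct 1997, so the next rule applies.
Among Abara and Brennan, alphabetically by surname: Abara before Brennan.
Horvat, Salazar and Szabo all have roll number 702, so the next rule applies.
Among Horvat, Salazar and Szabo, by date of appointment to the Order (later first): Horvat (17 Mar 2012) before Salazar and Szabo (14 Dec 2008).
Among Salazar and Szabo, alphabetically by surname: Salazar before Szabo.
Order: Harlow, Ibarra, Lund, Nguyen, Abara, Brennan, Varga, Horvat, Salazar, Szabo.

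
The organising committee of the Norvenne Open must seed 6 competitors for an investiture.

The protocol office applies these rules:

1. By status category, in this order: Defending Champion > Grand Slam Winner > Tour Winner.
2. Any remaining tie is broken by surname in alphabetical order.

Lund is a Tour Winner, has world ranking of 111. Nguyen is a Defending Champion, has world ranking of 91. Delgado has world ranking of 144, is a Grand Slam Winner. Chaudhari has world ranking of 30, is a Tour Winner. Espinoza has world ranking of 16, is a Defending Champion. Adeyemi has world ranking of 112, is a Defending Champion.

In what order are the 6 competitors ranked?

By status category: Adeyemi, Espinoza and Nguyen (Defending Champion); then Delgado (Grand Slam Winner); then Chaudhari and Lund (Tour Winner).
Among Adeyemi, Espinoza and Nguyen, alphabetically by surname: Adeyemi before Espinoza before Nguyen.
Among Chaudhari and Lund, alphabetically by surname: Chaudhari before Lund.
Full order: Adeyemi, Espinoza, Nguyen, Delgado, Chaudhari, Lund.

Adeyemi, Espinoza, Nguyen, Delgado, Chaudhari, Lund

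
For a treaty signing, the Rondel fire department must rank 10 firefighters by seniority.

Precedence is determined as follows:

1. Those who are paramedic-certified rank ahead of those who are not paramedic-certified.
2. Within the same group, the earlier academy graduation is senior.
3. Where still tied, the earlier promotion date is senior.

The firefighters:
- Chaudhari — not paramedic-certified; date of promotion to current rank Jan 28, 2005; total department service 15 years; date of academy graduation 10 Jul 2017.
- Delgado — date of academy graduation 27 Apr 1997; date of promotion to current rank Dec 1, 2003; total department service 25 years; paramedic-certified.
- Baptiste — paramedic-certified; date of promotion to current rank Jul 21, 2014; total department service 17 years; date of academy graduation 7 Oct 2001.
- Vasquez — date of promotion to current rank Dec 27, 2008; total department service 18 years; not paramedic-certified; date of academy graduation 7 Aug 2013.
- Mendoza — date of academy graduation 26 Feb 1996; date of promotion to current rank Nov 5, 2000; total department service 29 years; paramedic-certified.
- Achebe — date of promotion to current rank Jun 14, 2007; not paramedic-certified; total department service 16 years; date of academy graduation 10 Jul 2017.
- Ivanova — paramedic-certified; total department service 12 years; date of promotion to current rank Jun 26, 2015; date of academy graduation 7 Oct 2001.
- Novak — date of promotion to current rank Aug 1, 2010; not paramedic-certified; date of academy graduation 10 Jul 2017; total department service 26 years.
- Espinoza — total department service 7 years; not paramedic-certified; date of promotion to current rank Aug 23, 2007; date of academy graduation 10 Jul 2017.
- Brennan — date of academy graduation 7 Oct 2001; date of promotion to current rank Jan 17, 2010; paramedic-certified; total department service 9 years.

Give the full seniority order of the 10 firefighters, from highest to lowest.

Mendoza, Delgado, Brennan, Baptiste, Ivanova, Vasquez, Chaudhari, Achebe, Espinoza, Novak

By the first rule: Mendoza, Delgado, Brennan, Baptiste and Ivanova (each paramedic-certified); then Vasquez, Chaudhari, Achebe, Espinoza and Novak (each not paramedic-certified).
Among Mendoza, Delgado, Brennan, Baptiste and Ivanova, by date of academy graduation (earlier first): Mendoza (26 Feb 1996) before Delgado (27 Apr 1997) before Brennan, Baptiste and Ivanova (7 Oct 2001).
Among Brennan, Baptiste and Ivanova, by date of promotion to current rank (earlier first): Brennan (Jan 17, 2010) before Baptiste (Jul 21, 2014) before Ivanova (Jun 26, 2015).
Among Vasquez, Chaudhari, Achebe, Espinoza and Novak, by date of academy graduation (earlier first): Vasquez (7 Aug 2013) before Chaudhari, Achebe, Espinoza and Novak (10 Jul 2017).
Among Chaudhari, Achebe, Espinoza and Novak, by date of promotion to current rank (earlier first): Chaudhari (Jan 28, 2005) before Achebe (Jun 14, 2007) before Espinoza (Aug 23, 2007) before Novak (Aug 1, 2010).
Full order: Mendoza, Delgado, Brennan, Baptiste, Ivanova, Vasquez, Chaudhari, Achebe, Espinoza, Novak.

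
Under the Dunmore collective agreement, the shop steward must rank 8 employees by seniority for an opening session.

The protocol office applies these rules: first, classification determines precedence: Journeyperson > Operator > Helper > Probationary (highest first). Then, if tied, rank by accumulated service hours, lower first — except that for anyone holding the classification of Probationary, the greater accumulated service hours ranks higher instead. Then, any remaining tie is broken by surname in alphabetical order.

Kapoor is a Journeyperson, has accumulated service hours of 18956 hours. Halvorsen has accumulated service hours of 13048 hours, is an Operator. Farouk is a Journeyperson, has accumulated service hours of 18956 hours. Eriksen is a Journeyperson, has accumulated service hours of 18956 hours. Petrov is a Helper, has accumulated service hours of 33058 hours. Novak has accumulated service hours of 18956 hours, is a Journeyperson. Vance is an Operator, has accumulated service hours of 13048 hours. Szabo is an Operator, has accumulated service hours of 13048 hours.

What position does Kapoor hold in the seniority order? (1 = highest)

By classification: Eriksen, Farouk, Kapoor and Novak (Journeyperson); then Halvorsen, Szabo and Vance (Operator); then Petrov (Helper).
Eriksen, Farouk, Kapoor and Novak all have accumulated service hours 18956 hours, so the next rule applies.
Among Eriksen, Farouk, Kapoor and Novak, alphabetically by surname: Eriksen before Farouk before Kapoor before Novak.
Halvorsen, Szabo and Vance all have accumulated service hours 13048 hours, so the next rule applies.
Among Halvorsen, Szabo and Vance, alphabetically by surname: Halvorsen before Szabo before Vance.
Order: Eriksen, Farouk, Kapoor, Novak, Halvorsen, Szabo, Vance, Petrov. So position 3.

3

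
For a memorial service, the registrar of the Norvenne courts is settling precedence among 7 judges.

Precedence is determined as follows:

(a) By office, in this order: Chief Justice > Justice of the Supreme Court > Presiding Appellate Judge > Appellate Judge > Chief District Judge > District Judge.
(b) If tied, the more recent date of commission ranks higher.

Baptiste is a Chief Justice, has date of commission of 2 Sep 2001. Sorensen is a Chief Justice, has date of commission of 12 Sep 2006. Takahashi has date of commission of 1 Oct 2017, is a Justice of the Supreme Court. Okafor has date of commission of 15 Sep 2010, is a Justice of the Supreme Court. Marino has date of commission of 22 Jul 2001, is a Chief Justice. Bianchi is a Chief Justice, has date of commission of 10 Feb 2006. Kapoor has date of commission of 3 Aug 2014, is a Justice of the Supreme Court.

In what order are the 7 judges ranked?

Sorensen, Bianchi, Baptiste, Marino, Takahashi, Kapoor, Okafor

By office: Sorensen, Bianchi, Baptiste and Marino (Chief Justice); then Takahashi, Kapoor and Okafor (Justice of the Supreme Court).
Among Sorensen, Bianchi, Baptiste and Marino, by date of commission (later first): Sorensen (12 Sep 2006) before Bianchi (10 Feb 2006) before Baptiste (2 Sep 2001) before Marino (22 Jul 2001).
Among Takahashi, Kapoor and Okafor, by date of commission (later first): Takahashi (1 Oct 2017) before Kapoor (3 Aug 2014) before Okafor (15 Sep 2010).
Full order: Sorensen, Bianchi, Baptiste, Marino, Takahashi, Kapoor, Okafor.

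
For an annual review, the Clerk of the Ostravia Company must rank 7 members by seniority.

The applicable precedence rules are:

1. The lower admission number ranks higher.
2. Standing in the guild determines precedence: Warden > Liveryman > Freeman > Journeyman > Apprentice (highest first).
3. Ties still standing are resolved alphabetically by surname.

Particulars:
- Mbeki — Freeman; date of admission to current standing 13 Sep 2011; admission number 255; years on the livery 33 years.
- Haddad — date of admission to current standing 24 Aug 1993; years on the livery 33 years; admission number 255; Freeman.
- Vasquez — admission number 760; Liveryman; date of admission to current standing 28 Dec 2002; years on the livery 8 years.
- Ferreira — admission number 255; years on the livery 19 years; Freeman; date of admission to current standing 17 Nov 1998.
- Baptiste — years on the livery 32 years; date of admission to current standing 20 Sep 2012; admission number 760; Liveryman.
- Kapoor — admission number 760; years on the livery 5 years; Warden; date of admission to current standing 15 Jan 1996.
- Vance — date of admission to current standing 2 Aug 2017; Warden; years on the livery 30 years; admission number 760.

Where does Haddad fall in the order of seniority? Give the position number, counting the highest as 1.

By admission number (lower first): Ferreira, Haddad and Mbeki (each 255); then Kapoor, Vance, Baptiste and Vasquez (each 760).
Ferreira, Haddad and Mbeki are each Freeman, so the next rule applies.
Among Ferreira, Haddad and Mbeki, alphabetically by surname: Ferreira before Haddad before Mbeki.
Among Kapoor, Vance, Baptiste and Vasquez, by standing in the guild: Kapoor and Vance (Warden) before Baptiste and Vasquez (Liveryman).
Among Kapoor and Vance, alphabetically by surname: Kapoor before Vance.
Among Baptiste and Vasquez, alphabetically by surname: Baptiste before Vasquez.
Order: Ferreira, Haddad, Mbeki, Kapoor, Vance, Baptiste, Vasquez. So position 2.

2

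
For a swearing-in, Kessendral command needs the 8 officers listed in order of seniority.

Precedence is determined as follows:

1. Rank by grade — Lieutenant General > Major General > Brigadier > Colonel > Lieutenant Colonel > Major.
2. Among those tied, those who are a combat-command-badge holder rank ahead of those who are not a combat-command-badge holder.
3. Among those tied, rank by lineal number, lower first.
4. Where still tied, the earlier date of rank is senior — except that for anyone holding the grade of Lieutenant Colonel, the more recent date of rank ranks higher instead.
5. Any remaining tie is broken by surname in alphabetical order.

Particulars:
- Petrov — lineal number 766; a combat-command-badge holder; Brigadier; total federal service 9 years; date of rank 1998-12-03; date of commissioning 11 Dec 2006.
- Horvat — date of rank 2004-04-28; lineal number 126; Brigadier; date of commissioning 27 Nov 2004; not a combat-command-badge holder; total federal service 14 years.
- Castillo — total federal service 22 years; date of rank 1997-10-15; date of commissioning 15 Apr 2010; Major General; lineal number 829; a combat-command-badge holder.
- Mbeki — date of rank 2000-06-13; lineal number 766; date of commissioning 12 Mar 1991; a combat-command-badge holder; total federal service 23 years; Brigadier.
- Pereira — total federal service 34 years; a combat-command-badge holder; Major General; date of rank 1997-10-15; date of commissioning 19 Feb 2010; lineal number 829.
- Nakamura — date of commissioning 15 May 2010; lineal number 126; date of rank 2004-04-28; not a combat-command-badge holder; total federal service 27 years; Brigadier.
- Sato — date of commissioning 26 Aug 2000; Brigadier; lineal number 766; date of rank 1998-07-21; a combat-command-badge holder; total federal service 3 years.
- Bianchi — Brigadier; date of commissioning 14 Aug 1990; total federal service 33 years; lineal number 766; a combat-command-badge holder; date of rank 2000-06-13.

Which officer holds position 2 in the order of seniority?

Pereira

By grade: Castillo and Pereira (Major General); then Sato, Petrov, Bianchi, Mbeki, Horvat and Nakamura (Brigadier).
Castillo and Pereira are each a combat-command-badge holder, so the next rule applies.
Castillo and Pereira both have lineal number 829, so the next rule applies.
Castillo and Pereira both have date of rank 1997-10-15, so the next rule applies.
Among Castillo and Pereira, alphabetically by surname: Castillo before Pereira.
Among Sato, Petrov, Bianchi, Mbeki, Horvat and Nakamura, a combat-command-badge holder before not a combat-command-badge holder: Sato, Petrov, Bianchi and Mbeki (a combat-command-badge holder) before Horvat and Nakamura (not a combat-command-badge holder).
Sato, Petrov, Bianchi and Mbeki all have lineal number 766, so the next rule applies.
Among Sato, Petrov, Bianchi and Mbeki, by date of rank (earlier first): Sato (1998-07-21) before Petrov (1998-12-03) before Bianchi and Mbeki (2000-06-13).
Among Bianchi and Mbeki, alphabetically by surname: Bianchi before Mbeki.
Horvat and Nakamura both have lineal number 126, so the next rule applies.
Horvat and Nakamura both have date of rank 2004-04-28, so the next rule applies.
Among Horvat and Nakamura, alphabetically by surname: Horvat before Nakamura.
Order: Castillo, Pereira, Sato, Petrov, Bianchi, Mbeki, Horvat, Nakamura.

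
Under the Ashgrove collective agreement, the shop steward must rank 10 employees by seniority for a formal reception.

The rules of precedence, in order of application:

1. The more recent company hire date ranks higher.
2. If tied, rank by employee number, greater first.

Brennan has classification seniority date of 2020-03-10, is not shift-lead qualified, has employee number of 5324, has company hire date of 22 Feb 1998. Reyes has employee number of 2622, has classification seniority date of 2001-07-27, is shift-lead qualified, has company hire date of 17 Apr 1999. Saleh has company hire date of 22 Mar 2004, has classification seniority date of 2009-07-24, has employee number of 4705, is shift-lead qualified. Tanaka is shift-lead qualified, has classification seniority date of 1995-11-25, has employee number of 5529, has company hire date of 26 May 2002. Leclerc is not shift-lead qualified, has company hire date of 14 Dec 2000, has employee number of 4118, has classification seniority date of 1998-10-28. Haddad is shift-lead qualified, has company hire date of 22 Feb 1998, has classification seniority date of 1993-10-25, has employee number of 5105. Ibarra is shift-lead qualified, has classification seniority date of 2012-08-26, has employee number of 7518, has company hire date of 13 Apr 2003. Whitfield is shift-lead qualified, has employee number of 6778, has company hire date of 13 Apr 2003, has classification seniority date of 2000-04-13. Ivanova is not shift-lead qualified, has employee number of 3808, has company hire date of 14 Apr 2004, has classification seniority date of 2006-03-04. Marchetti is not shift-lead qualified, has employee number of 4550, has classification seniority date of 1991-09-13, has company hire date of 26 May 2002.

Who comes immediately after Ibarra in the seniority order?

Whitfield

By company hire date (later first): Ivanova (14 Apr 2004); then Saleh (22 Mar 2004); then Ibarra and Whitfield (both 13 Apr 2003); then Tanaka and Marchetti (both 26 May 2002); then Leclerc (14 Dec 2000); then Reyes (17 Apr 1999); then Brennan and Haddad (both 22 Feb 1998).
Among Ibarra and Whitfield, by employee number (higher first): Ibarra (7518) before Whitfield (6778).
Among Tanaka and Marchetti, by employee number (higher first): Tanaka (5529) before Marchetti (4550).
Among Brennan and Haddad, by employee number (higher first): Brennan (5324) before Haddad (5105).
Order: Ivanova, Saleh, Ibarra, Whitfield, Tanaka, Marchetti, Leclerc, Reyes, Brennan, Haddad.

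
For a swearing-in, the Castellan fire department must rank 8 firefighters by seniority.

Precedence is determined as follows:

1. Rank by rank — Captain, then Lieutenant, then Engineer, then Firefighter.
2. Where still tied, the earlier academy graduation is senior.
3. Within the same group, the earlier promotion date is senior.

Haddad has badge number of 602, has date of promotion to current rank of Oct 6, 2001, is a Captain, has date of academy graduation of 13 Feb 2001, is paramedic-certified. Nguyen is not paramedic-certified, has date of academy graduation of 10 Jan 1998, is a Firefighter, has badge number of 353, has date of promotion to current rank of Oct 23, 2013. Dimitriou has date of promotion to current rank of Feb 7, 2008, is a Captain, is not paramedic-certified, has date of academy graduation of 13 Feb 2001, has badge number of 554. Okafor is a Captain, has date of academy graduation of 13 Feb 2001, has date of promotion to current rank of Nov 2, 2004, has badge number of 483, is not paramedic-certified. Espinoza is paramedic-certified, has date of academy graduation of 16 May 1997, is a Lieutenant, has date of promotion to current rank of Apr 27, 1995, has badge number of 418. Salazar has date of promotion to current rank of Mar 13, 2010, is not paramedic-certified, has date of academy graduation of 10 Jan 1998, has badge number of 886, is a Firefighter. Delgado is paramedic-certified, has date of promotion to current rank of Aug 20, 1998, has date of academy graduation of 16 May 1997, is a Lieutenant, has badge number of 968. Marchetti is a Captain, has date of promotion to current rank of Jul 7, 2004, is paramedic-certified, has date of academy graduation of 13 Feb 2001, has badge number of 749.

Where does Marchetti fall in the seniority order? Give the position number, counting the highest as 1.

By rank: Haddad, Marchetti, Okafor and Dimitriou (Captain); then Espinoza and Delgado (Lieutenant); then Salazar and Nguyen (Firefighter).
Haddad, Marchetti, Okafor and Dimitriou all have date of academy graduation 13 Feb 2001, so the next rule applies.
Among Haddad, Marchetti, Okafor and Dimitriou, by date of promotion to current rank (earlier first): Haddad (Oct 6, 2001) before Marchetti (Jul 7, 2004) before Okafor (Nov 2, 2004) before Dimitriou (Feb 7, 2008).
Espinoza and Delgado both have date of academy graduation 16 May 1997, so the next rule applies.
Among Espinoza and Delgado, by date of promotion to current rank (earlier first): Espinoza (Apr 27, 1995) before Delgado (Aug 20, 1998).
Salazar and Nguyen both have date of academy graduation 10 Jan 1998, so the next rule applies.
Among Salazar and Nguyen, by date of promotion to current rank (earlier first): Salazar (Mar 13, 2010) before Nguyen (Oct 23, 2013).
Order: Haddad, Marchetti, Okafor, Dimitriou, Espinoza, Delgado, Salazar, Nguyen. So position 2.

2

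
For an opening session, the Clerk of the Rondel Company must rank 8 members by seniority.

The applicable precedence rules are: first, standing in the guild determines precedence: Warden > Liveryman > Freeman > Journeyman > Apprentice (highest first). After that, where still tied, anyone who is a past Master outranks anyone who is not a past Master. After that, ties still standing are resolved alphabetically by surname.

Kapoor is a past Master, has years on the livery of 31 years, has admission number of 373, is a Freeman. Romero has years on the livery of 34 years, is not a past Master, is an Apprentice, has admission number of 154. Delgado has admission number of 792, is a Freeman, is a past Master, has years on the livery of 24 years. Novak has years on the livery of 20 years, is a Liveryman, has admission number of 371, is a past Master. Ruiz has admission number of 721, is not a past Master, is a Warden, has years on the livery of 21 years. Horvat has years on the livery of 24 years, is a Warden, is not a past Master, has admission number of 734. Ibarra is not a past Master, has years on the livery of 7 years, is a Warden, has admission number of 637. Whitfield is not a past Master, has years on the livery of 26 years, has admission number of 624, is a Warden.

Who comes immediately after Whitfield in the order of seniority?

By standing in the guild: Horvat, Ibarra, Ruiz and Whitfield (Warden); then Novak (Liveryman); then Delgado and Kapoor (Freeman); then Romero (Apprentice).
Horvat, Ibarra, Ruiz and Whitfield are each not a past Master, so the next rule applies.
Among Horvat, Ibarra, Ruiz and Whitfield, alphabetically by surname: Horvat before Ibarra before Ruiz before Whitfield.
Delgado and Kapoor are each a past Master, so the next rule applies.
Among Delgado and Kapoor, alphabetically by surname: Delgado before Kapoor.
Order: Horvat, Ibarra, Ruiz, Whitfield, Novak, Delgado, Kapoor, Romero.

Novak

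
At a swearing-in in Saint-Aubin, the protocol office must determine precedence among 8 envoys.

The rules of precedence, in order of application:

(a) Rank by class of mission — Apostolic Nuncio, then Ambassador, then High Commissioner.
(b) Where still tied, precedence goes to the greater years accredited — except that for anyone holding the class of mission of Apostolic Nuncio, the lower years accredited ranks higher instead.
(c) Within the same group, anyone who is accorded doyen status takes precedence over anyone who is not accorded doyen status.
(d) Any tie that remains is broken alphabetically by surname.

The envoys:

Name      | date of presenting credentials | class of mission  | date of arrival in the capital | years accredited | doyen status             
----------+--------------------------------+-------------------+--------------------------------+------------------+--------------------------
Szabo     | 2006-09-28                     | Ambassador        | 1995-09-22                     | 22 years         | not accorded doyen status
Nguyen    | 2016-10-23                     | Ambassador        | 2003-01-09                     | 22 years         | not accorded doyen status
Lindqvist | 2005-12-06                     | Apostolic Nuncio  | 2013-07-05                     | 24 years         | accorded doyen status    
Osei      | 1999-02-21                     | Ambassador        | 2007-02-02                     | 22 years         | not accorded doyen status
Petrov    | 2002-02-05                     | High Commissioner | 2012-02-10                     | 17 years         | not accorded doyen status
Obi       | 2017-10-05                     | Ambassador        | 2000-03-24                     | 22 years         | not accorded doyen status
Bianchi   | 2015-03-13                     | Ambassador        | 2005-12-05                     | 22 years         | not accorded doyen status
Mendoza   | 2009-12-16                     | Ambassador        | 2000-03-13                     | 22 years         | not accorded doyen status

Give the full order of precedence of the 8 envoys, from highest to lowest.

By class of mission: Lindqvist (Apostolic Nuncio); then Bianchi, Mendoza, Nguyen, Obi, Osei and Szabo (Ambassador); then Petrov (High Commissioner).
Bianchi, Mendoza, Nguyen, Obi, Osei and Szabo all have years accredited 22 years, so the next rule applies.
Bianchi, Mendoza, Nguyen, Obi, Osei and Szabo are each not accorded doyen status, so the next rule applies.
Among Bianchi, Mendoza, Nguyen, Obi, Osei and Szabo, alphabetically by surname: Bianchi before Mendoza before Nguyen before Obi before Osei before Szabo.
Full order: Lindqvist, Bianchi, Mendoza, Nguyen, Obi, Osei, Szabo, Petrov.

Lindqvist, Bianchi, Mendoza, Nguyen, Obi, Osei, Szabo, Petrov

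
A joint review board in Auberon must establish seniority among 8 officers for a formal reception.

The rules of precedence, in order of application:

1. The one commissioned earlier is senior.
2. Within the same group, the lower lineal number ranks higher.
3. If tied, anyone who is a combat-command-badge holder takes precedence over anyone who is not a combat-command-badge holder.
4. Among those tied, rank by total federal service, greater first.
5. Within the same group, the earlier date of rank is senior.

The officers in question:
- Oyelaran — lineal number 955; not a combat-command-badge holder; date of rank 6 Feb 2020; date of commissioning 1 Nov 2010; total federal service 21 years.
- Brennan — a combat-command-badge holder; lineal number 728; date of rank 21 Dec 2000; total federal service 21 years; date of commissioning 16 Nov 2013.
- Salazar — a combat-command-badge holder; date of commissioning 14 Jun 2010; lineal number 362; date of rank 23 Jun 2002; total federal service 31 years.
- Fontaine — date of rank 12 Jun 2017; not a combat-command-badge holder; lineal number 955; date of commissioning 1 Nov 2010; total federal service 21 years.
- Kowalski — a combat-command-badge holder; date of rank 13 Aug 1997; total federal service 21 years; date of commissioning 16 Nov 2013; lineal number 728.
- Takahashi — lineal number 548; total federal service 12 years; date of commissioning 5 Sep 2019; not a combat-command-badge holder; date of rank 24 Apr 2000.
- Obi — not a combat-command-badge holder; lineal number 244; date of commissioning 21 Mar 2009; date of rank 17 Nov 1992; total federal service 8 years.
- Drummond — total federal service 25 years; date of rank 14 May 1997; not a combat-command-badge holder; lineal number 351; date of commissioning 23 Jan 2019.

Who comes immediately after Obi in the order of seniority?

By date of commissioning (earlier first): Obi (21 Mar 2009); then Salazar (14 Jun 2010); then Fontaine and Oyelaran (both 1 Nov 2010); then Kowalski and Brennan (both 16 Nov 2013); then Drummond (23 Jan 2019); then Takahashi (5 Sep 2019).
Fontaine and Oyelaran both have lineal number 955, so the next rule applies.
Fontaine and Oyelaran are each not a combat-command-badge holder, so the next rule applies.
Fontaine and Oyelaran both have total federal service 21 years, so the next rule applies.
Among Fontaine and Oyelaran, by date of rank (earlier first): Fontaine (12 Jun 2017) before Oyelaran (6 Feb 2020).
Kowalski and Brennan both have lineal number 728, so the next rule applies.
Kowalski and Brennan are each a combat-command-badge holder, so the next rule applies.
Kowalski and Brennan both have total federal service 21 years, so the next rule applies.
Among Kowalski and Brennan, by date of rank (earlier first): Kowalski (13 Aug 1997) before Brennan (21 Dec 2000).
Order: Obi, Salazar, Fontaine, Oyelaran, Kowalski, Brennan, Drummond, Takahashi.

Salazar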